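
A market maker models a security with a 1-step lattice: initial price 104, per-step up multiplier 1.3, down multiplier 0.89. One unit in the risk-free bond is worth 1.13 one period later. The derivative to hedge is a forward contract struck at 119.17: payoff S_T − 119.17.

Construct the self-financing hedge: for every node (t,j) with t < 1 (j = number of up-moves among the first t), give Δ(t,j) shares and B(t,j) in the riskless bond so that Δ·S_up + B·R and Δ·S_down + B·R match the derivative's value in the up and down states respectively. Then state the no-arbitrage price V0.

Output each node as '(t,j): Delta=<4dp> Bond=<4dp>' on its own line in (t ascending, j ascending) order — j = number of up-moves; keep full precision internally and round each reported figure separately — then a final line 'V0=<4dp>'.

(0,0): Delta=1.0000 Bond=-105.4602
V0=-1.4602

Risk-neutral probability p* = (R−d)/(u−d) = (1.13−0.89)/(1.3−0.89) = 0.5854.
Terminal payoffs: V(1,0)=-26.6100, V(1,1)=16.0300
Node (0,0) S=104.0000: V=(p*·16.0300+(1−p*)·-26.6100)/1.13=-1.4602; Δ=(16.0300−-26.6100)/(135.2000−92.5600)=1.0000; B=V−Δ·S=-105.4602
Root portfolio cost Δ·104+B reproduces V0=-1.4602.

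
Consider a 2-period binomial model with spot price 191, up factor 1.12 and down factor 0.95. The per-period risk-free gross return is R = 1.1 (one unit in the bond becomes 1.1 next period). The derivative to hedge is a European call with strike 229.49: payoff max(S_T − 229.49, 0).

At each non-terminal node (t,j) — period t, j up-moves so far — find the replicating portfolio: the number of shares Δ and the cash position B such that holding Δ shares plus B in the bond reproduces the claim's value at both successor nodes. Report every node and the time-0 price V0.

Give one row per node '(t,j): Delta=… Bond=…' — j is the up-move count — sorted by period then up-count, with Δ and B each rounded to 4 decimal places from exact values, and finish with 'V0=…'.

(0,0): Delta=0.2495 Bond=-41.1595
(1,0): Delta=0.0000 Bond=0.0000
(1,1): Delta=0.2777 Bond=-51.3122
V0=6.4989

Since d<R<u, set p* = (R−d)/(u−d) = 0.8824; price each node as the discounted p*-expectation of its children.
Terminal payoffs: V(2,0)=0.0000, V(2,1)=0.0000, V(2,2)=10.1004
Node (1,0) S=181.4500: V=(p*·0.0000+(1−p*)·0.0000)/1.1=0.0000; Δ=(0.0000−0.0000)/(203.2240−172.3775)=0.0000; B=V−Δ·S=0.0000
Node (1,1) S=213.9200: V=(p*·10.1004+(1−p*)·0.0000)/1.1=8.1019; Δ=(10.1004−0.0000)/(239.5904−203.2240)=0.2777; B=V−Δ·S=-51.3122
Node (0,0) S=191.0000: V=(p*·8.1019+(1−p*)·0.0000)/1.1=6.4989; Δ=(8.1019−0.0000)/(213.9200−181.4500)=0.2495; B=V−Δ·S=-41.1595
Check: Δ(0,0)·S0 + B(0,0) = 6.4989 = V0.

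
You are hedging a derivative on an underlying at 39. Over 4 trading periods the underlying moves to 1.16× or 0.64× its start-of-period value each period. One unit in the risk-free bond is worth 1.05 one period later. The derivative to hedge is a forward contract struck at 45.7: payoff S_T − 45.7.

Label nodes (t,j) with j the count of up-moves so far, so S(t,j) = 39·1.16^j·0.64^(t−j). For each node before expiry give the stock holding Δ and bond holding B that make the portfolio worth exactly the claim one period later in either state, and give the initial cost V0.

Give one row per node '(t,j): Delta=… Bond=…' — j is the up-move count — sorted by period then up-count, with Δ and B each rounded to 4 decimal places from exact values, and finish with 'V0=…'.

(0,0): Delta=1.0000 Bond=-37.5975
(1,0): Delta=1.0000 Bond=-39.4774
(1,1): Delta=1.0000 Bond=-39.4774
(2,0): Delta=1.0000 Bond=-41.4512
(2,1): Delta=1.0000 Bond=-41.4512
(2,2): Delta=1.0000 Bond=-41.4512
(3,0): Delta=1.0000 Bond=-43.5238
(3,1): Delta=1.0000 Bond=-43.5238
(3,2): Delta=1.0000 Bond=-43.5238
(3,3): Delta=1.0000 Bond=-43.5238
V0=1.4025

The replicating-portfolio and risk-neutral prices coincide; use p* = (1.05−0.64)/(1.16−0.64) = 0.7885 for the latter.
At expiry t=4: V(4,0)=-39.1569, V(4,1)=-33.8406, V(4,2)=-24.2048, V(4,3)=-6.7400, V(4,4)=24.9149
(3,0): S=10.2236. Δ = (V_up−V_dn)/(S_up−S_dn) = (-33.8406−-39.1569)/(11.8594−6.5431) = 1.0000. V = [p*·-33.8406 + (1−p*)·-39.1569]/1.05 = -33.3002. B = V − Δ·S = -43.5238.
(3,1): S=18.5303. Δ = (V_up−V_dn)/(S_up−S_dn) = (-24.2048−-33.8406)/(21.4952−11.8594) = 1.0000. V = [p*·-24.2048 + (1−p*)·-33.8406]/1.05 = -24.9935. B = V − Δ·S = -43.5238.
(3,2): S=33.5862. Δ = (V_up−V_dn)/(S_up−S_dn) = (-6.7400−-24.2048)/(38.9600−21.4952) = 1.0000. V = [p*·-6.7400 + (1−p*)·-24.2048]/1.05 = -9.9376. B = V − Δ·S = -43.5238.
(3,3): S=60.8749. Δ = (V_up−V_dn)/(S_up−S_dn) = (24.9149−-6.7400)/(70.6149−38.9600) = 1.0000. V = [p*·24.9149 + (1−p*)·-6.7400]/1.05 = 17.3511. B = V − Δ·S = -43.5238.
(2,0): S=15.9744. Δ = (V_up−V_dn)/(S_up−S_dn) = (-24.9935−-33.3002)/(18.5303−10.2236) = 1.0000. V = [p*·-24.9935 + (1−p*)·-33.3002]/1.05 = -25.4768. B = V − Δ·S = -41.4512.
(2,1): S=28.9536. Δ = (V_up−V_dn)/(S_up−S_dn) = (-9.9376−-24.9935)/(33.5862−18.5303) = 1.0000. V = [p*·-9.9376 + (1−p*)·-24.9935]/1.05 = -12.4976. B = V − Δ·S = -41.4512.
(2,2): S=52.4784. Δ = (V_up−V_dn)/(S_up−S_dn) = (17.3511−-9.9376)/(60.8749−33.5862) = 1.0000. V = [p*·17.3511 + (1−p*)·-9.9376]/1.05 = 11.0272. B = V − Δ·S = -41.4512.
(1,0): S=24.9600. Δ = (V_up−V_dn)/(S_up−S_dn) = (-12.4976−-25.4768)/(28.9536−15.9744) = 1.0000. V = [p*·-12.4976 + (1−p*)·-25.4768]/1.05 = -14.5174. B = V − Δ·S = -39.4774.
(1,1): S=45.2400. Δ = (V_up−V_dn)/(S_up−S_dn) = (11.0272−-12.4976)/(52.4784−28.9536) = 1.0000. V = [p*·11.0272 + (1−p*)·-12.4976]/1.05 = 5.7626. B = V − Δ·S = -39.4774.
(0,0): S=39.0000. Δ = (V_up−V_dn)/(S_up−S_dn) = (5.7626−-14.5174)/(45.2400−24.9600) = 1.0000. V = [p*·5.7626 + (1−p*)·-14.5174]/1.05 = 1.4025. B = V − Δ·S = -37.5975.
Check: Δ(0,0)·S0 + B(0,0) = 1.4025 = V0.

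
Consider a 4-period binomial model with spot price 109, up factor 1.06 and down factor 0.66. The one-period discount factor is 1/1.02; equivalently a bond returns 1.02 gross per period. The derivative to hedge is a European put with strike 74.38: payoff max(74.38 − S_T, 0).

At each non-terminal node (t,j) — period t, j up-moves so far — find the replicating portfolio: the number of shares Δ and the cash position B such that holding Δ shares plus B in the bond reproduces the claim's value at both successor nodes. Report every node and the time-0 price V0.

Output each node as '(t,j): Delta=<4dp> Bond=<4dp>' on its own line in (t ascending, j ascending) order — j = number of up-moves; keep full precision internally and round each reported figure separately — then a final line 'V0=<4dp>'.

The replicating-portfolio and risk-neutral prices coincide; use p* = (1.02−0.66)/(1.06−0.66) = 0.9000 for the latter.
At expiry t=4: V(4,0)=53.6975, V(4,1)=41.1627, V(4,2)=21.0310, V(4,3)=0.0000, V(4,4)=0.0000
Node (3,0) S=31.3371: V=(p*·41.1627+(1−p*)·53.6975)/1.02=41.5845; Δ=(41.1627−53.6975)/(33.2173−20.6825)=-1.0000; B=V−Δ·S=72.9216
Node (3,1) S=50.3292: V=(p*·21.0310+(1−p*)·41.1627)/1.02=22.5923; Δ=(21.0310−41.1627)/(53.3490−33.2173)=-1.0000; B=V−Δ·S=72.9216
Node (3,2) S=80.8318: V=(p*·0.0000+(1−p*)·21.0310)/1.02=2.0619; Δ=(0.0000−21.0310)/(85.6817−53.3490)=-0.6505; B=V−Δ·S=54.6394
Node (3,3) S=129.8207: V=(p*·0.0000+(1−p*)·0.0000)/1.02=0.0000; Δ=(0.0000−0.0000)/(137.6100−85.6817)=0.0000; B=V−Δ·S=0.0000
Node (2,0) S=47.4804: V=(p*·22.5923+(1−p*)·41.5845)/1.02=24.0113; Δ=(22.5923−41.5845)/(50.3292−31.3371)=-1.0000; B=V−Δ·S=71.4917
Node (2,1) S=76.2564: V=(p*·2.0619+(1−p*)·22.5923)/1.02=4.0342; Δ=(2.0619−22.5923)/(80.8318−50.3292)=-0.6731; B=V−Δ·S=55.3604
Node (2,2) S=122.4724: V=(p*·0.0000+(1−p*)·2.0619)/1.02=0.2021; Δ=(0.0000−2.0619)/(129.8207−80.8318)=-0.0421; B=V−Δ·S=5.3568
Node (1,0) S=71.9400: V=(p*·4.0342+(1−p*)·24.0113)/1.02=5.9137; Δ=(4.0342−24.0113)/(76.2564−47.4804)=-0.6942; B=V−Δ·S=55.8564
Node (1,1) S=115.5400: V=(p*·0.2021+(1−p*)·4.0342)/1.02=0.5739; Δ=(0.2021−4.0342)/(122.4724−76.2564)=-0.0829; B=V−Δ·S=10.1541
Node (0,0) S=109.0000: V=(p*·0.5739+(1−p*)·5.9137)/1.02=1.0861; Δ=(0.5739−5.9137)/(115.5400−71.9400)=-0.1225; B=V−Δ·S=14.4356
Root portfolio cost Δ·109+B reproduces V0=1.0861.

(0,0): Delta=-0.1225 Bond=14.4356
(1,0): Delta=-0.6942 Bond=55.8564
(1,1): Delta=-0.0829 Bond=10.1541
(2,0): Delta=-1.0000 Bond=71.4917
(2,1): Delta=-0.6731 Bond=55.3604
(2,2): Delta=-0.0421 Bond=5.3568
(3,0): Delta=-1.0000 Bond=72.9216
(3,1): Delta=-1.0000 Bond=72.9216
(3,2): Delta=-0.6505 Bond=54.6394
(3,3): Delta=0.0000 Bond=0.0000
V0=1.0861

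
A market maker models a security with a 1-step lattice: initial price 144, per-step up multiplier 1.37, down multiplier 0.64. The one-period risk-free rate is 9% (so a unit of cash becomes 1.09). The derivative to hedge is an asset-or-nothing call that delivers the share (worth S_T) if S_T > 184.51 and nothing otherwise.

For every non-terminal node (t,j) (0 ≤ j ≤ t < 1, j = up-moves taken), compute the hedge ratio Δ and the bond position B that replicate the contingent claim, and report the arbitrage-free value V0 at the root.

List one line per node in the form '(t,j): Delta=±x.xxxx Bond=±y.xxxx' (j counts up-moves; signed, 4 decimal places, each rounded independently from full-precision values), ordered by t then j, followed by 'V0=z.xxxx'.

(0,0): Delta=1.8767 Bond=-158.6769
V0=111.5697

Under the risk-neutral measure, an up-move has probability p* = (R−d)/(u−d) = 0.6164 and values discount at R = 1.09.
Payoff layer (t=1): V(1,0)=0.0000, V(1,1)=197.2800
Node (0,0) S=144.0000: V=(p*·197.2800+(1−p*)·0.0000)/1.09=111.5697; Δ=(197.2800−0.0000)/(197.2800−92.1600)=1.8767; B=V−Δ·S=-158.6769
Each (Δ,B) replicates both successor values, so the strategy is self-financing and V0 is arbitrage-free.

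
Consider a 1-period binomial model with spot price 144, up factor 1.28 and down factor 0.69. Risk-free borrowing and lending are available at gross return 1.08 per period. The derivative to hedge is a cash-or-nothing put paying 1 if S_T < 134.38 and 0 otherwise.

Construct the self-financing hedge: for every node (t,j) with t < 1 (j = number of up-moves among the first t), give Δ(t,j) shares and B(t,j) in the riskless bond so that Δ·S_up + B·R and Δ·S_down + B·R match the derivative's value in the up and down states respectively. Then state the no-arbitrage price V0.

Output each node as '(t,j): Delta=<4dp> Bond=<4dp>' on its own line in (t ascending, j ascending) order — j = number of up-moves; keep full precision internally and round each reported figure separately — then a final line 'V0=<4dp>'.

(0,0): Delta=-0.0118 Bond=2.0088
V0=0.3139

Risk-neutral probability p* = (R−d)/(u−d) = (1.08−0.69)/(1.28−0.69) = 0.6610.
At expiry t=1: V(1,0)=1.0000, V(1,1)=0.0000
  t=0,j=0: stock 144.0000 → up 184.3200 (V=0.0000), down 99.3600 (V=1.0000). Price 0.3139; hedge Δ=-0.0118, bond B=2.0088.
Check: Δ(0,0)·S0 + B(0,0) = 0.3139 = V0.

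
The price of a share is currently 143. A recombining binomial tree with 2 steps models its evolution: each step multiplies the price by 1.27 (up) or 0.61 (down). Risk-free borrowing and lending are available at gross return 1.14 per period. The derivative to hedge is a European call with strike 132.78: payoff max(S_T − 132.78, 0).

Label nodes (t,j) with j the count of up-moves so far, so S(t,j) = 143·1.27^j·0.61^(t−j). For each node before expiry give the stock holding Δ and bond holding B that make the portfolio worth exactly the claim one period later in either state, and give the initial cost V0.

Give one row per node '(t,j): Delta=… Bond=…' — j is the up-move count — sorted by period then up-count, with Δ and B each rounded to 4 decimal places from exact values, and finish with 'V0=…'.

No-arbitrage ⇒ martingale measure with p* = (R−d)/(u−d) = 0.8030.
Terminal values V(2,·): V(2,0)=0.0000, V(2,1)=0.0000, V(2,2)=97.8647
(1,0): S=87.2300. Δ = (V_up−V_dn)/(S_up−S_dn) = (0.0000−0.0000)/(110.7821−53.2103) = 0.0000. V = [p*·0.0000 + (1−p*)·0.0000]/1.14 = 0.0000. B = V − Δ·S = 0.0000.
(1,1): S=181.6100. Δ = (V_up−V_dn)/(S_up−S_dn) = (97.8647−0.0000)/(230.6447−110.7821) = 0.8165. V = [p*·97.8647 + (1−p*)·0.0000]/1.14 = 68.9371. B = V − Δ·S = -79.3427.
(0,0): S=143.0000. Δ = (V_up−V_dn)/(S_up−S_dn) = (68.9371−0.0000)/(181.6100−87.2300) = 0.7304. V = [p*·68.9371 + (1−p*)·0.0000]/1.14 = 48.5602. B = V − Δ·S = -55.8900.
Root portfolio cost Δ·143+B reproduces V0=48.5602.

(0,0): Delta=0.7304 Bond=-55.8900
(1,0): Delta=0.0000 Bond=0.0000
(1,1): Delta=0.8165 Bond=-79.3427
V0=48.5602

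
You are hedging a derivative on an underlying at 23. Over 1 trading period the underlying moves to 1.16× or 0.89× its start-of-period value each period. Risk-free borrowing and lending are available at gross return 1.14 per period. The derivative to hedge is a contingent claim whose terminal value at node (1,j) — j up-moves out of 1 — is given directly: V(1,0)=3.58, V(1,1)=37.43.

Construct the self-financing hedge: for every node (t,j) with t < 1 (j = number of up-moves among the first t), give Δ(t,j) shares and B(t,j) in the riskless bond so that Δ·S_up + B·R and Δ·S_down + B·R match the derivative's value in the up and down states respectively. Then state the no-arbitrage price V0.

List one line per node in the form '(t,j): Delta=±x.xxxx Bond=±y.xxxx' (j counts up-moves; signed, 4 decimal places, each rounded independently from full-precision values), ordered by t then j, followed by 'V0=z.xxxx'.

(0,0): Delta=5.4509 Bond=-94.7365
V0=30.6339

No-arbitrage ⇒ martingale measure with p* = (R−d)/(u−d) = 0.9259.
Terminal payoffs: V(1,0)=3.5800, V(1,1)=37.4300
Node (0,0) S=23.0000: V=(p*·37.4300+(1−p*)·3.5800)/1.14=30.6339; Δ=(37.4300−3.5800)/(26.6800−20.4700)=5.4509; B=V−Δ·S=-94.7365
Self-financing check: at every node Δ·S+B equals the discounted successor values.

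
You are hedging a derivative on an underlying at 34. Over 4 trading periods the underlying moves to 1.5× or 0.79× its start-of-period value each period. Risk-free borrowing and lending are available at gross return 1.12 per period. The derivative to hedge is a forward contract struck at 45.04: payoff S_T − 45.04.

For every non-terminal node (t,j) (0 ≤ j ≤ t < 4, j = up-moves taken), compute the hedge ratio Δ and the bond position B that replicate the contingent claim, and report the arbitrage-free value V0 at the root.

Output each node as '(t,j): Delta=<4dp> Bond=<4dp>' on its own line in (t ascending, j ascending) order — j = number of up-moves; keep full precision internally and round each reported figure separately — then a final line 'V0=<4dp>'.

(0,0): Delta=1.0000 Bond=-28.6237
(1,0): Delta=1.0000 Bond=-32.0586
(1,1): Delta=1.0000 Bond=-32.0586
(2,0): Delta=1.0000 Bond=-35.9056
(2,1): Delta=1.0000 Bond=-35.9056
(2,2): Delta=1.0000 Bond=-35.9056
(3,0): Delta=1.0000 Bond=-40.2143
(3,1): Delta=1.0000 Bond=-40.2143
(3,2): Delta=1.0000 Bond=-40.2143
(3,3): Delta=1.0000 Bond=-40.2143
V0=5.3763

No-arbitrage ⇒ martingale measure with p* = (R−d)/(u−d) = 0.4648.
Payoff layer (t=4): V(4,0)=-31.7970, V(4,1)=-19.8950, V(4,2)=2.7037, V(4,3)=45.6125, V(4,4)=127.0850
(3,0): S=16.7633. Δ = (V_up−V_dn)/(S_up−S_dn) = (-19.8950−-31.7970)/(25.1450−13.2430) = 1.0000. V = [p*·-19.8950 + (1−p*)·-31.7970]/1.12 = -23.4510. B = V − Δ·S = -40.2143.
(3,1): S=31.8291. Δ = (V_up−V_dn)/(S_up−S_dn) = (2.7037−-19.8950)/(47.7437−25.1450) = 1.0000. V = [p*·2.7037 + (1−p*)·-19.8950]/1.12 = -8.3852. B = V − Δ·S = -40.2143.
(3,2): S=60.4350. Δ = (V_up−V_dn)/(S_up−S_dn) = (45.6125−2.7037)/(90.6525−47.7437) = 1.0000. V = [p*·45.6125 + (1−p*)·2.7037]/1.12 = 20.2207. B = V − Δ·S = -40.2143.
(3,3): S=114.7500. Δ = (V_up−V_dn)/(S_up−S_dn) = (127.0850−45.6125)/(172.1250−90.6525) = 1.0000. V = [p*·127.0850 + (1−p*)·45.6125]/1.12 = 74.5357. B = V − Δ·S = -40.2143.
(2,0): S=21.2194. Δ = (V_up−V_dn)/(S_up−S_dn) = (-8.3852−-23.4510)/(31.8291−16.7633) = 1.0000. V = [p*·-8.3852 + (1−p*)·-23.4510]/1.12 = -14.6862. B = V − Δ·S = -35.9056.
(2,1): S=40.2900. Δ = (V_up−V_dn)/(S_up−S_dn) = (20.2207−-8.3852)/(60.4350−31.8291) = 1.0000. V = [p*·20.2207 + (1−p*)·-8.3852]/1.12 = 4.3844. B = V − Δ·S = -35.9056.
(2,2): S=76.5000. Δ = (V_up−V_dn)/(S_up−S_dn) = (74.5357−20.2207)/(114.7500−60.4350) = 1.0000. V = [p*·74.5357 + (1−p*)·20.2207]/1.12 = 40.5944. B = V − Δ·S = -35.9056.
(1,0): S=26.8600. Δ = (V_up−V_dn)/(S_up−S_dn) = (4.3844−-14.6862)/(40.2900−21.2194) = 1.0000. V = [p*·4.3844 + (1−p*)·-14.6862]/1.12 = -5.1986. B = V − Δ·S = -32.0586.
(1,1): S=51.0000. Δ = (V_up−V_dn)/(S_up−S_dn) = (40.5944−4.3844)/(76.5000−40.2900) = 1.0000. V = [p*·40.5944 + (1−p*)·4.3844]/1.12 = 18.9414. B = V − Δ·S = -32.0586.
(0,0): S=34.0000. Δ = (V_up−V_dn)/(S_up−S_dn) = (18.9414−-5.1986)/(51.0000−26.8600) = 1.0000. V = [p*·18.9414 + (1−p*)·-5.1986]/1.12 = 5.3763. B = V − Δ·S = -28.6237.
Root portfolio cost Δ·34+B reproduces V0=5.3763.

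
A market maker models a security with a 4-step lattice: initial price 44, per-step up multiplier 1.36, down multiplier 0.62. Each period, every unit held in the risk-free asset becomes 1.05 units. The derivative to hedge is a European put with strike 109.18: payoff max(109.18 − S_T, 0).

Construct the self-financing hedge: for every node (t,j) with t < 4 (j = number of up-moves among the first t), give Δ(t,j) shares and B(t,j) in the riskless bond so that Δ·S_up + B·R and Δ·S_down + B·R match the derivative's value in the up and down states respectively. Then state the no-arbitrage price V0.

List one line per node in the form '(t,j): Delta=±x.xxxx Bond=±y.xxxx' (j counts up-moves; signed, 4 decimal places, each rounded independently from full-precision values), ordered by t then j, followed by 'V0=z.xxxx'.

Risk-neutral probability p* = (R−d)/(u−d) = (1.05−0.62)/(1.36−0.62) = 0.5811.
Payoff layer (t=4): V(4,0)=102.6784, V(4,1)=94.9185, V(4,2)=77.8966, V(4,3)=40.5584, V(4,4)=0.0000
(3,0): S=10.4864. Δ = (V_up−V_dn)/(S_up−S_dn) = (94.9185−102.6784)/(14.2615−6.5016) = -1.0000. V = [p*·94.9185 + (1−p*)·102.6784]/1.05 = 93.4945. B = V − Δ·S = 103.9810.
(3,1): S=23.0025. Δ = (V_up−V_dn)/(S_up−S_dn) = (77.8966−94.9185)/(31.2834−14.2615) = -1.0000. V = [p*·77.8966 + (1−p*)·94.9185]/1.05 = 80.9785. B = V − Δ·S = 103.9810.
(3,2): S=50.4571. Δ = (V_up−V_dn)/(S_up−S_dn) = (40.5584−77.8966)/(68.6216−31.2834) = -1.0000. V = [p*·40.5584 + (1−p*)·77.8966]/1.05 = 53.5239. B = V − Δ·S = 103.9810.
(3,3): S=110.6801. Δ = (V_up−V_dn)/(S_up−S_dn) = (0.0000−40.5584)/(150.5249−68.6216) = -0.4952. V = [p*·0.0000 + (1−p*)·40.5584]/1.05 = 16.1816. B = V − Δ·S = 70.9902.
(2,0): S=16.9136. Δ = (V_up−V_dn)/(S_up−S_dn) = (80.9785−93.4945)/(23.0025−10.4864) = -1.0000. V = [p*·80.9785 + (1−p*)·93.4945]/1.05 = 82.1159. B = V − Δ·S = 99.0295.
(2,1): S=37.1008. Δ = (V_up−V_dn)/(S_up−S_dn) = (53.5239−80.9785)/(50.4571−23.0025) = -1.0000. V = [p*·53.5239 + (1−p*)·80.9785]/1.05 = 61.9287. B = V − Δ·S = 99.0295.
(2,2): S=81.3824. Δ = (V_up−V_dn)/(S_up−S_dn) = (16.1816−53.5239)/(110.6801−50.4571) = -0.6201. V = [p*·16.1816 + (1−p*)·53.5239]/1.05 = 30.3095. B = V − Δ·S = 80.7720.
(1,0): S=27.2800. Δ = (V_up−V_dn)/(S_up−S_dn) = (61.9287−82.1159)/(37.1008−16.9136) = -1.0000. V = [p*·61.9287 + (1−p*)·82.1159]/1.05 = 67.0338. B = V − Δ·S = 94.3138.
(1,1): S=59.8400. Δ = (V_up−V_dn)/(S_up−S_dn) = (30.3095−61.9287)/(81.3824−37.1008) = -0.7140. V = [p*·30.3095 + (1−p*)·61.9287]/1.05 = 41.4813. B = V − Δ·S = 84.2099.
(0,0): S=44.0000. Δ = (V_up−V_dn)/(S_up−S_dn) = (41.4813−67.0338)/(59.8400−27.2800) = -0.7848. V = [p*·41.4813 + (1−p*)·67.0338]/1.05 = 49.7007. B = V − Δ·S = 84.2311.
The time-0 hedge costs 49.7007, which is the no-arbitrage price.

(0,0): Delta=-0.7848 Bond=84.2311
(1,0): Delta=-1.0000 Bond=94.3138
(1,1): Delta=-0.7140 Bond=84.2099
(2,0): Delta=-1.0000 Bond=99.0295
(2,1): Delta=-1.0000 Bond=99.0295
(2,2): Delta=-0.6201 Bond=80.7720
(3,0): Delta=-1.0000 Bond=103.9810
(3,1): Delta=-1.0000 Bond=103.9810
(3,2): Delta=-1.0000 Bond=103.9810
(3,3): Delta=-0.4952 Bond=70.9902
V0=49.7007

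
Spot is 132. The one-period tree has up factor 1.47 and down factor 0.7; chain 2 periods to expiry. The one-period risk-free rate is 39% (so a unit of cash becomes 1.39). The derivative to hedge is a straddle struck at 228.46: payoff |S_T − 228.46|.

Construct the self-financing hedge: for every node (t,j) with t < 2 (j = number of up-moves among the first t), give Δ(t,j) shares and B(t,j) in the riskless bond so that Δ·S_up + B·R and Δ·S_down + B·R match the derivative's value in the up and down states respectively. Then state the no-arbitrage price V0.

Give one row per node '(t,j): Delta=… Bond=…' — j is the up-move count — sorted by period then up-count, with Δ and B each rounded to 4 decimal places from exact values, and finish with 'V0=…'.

(0,0): Delta=-0.2797 Bond=70.3646
(1,0): Delta=-1.0000 Bond=164.3597
(1,1): Delta=-0.2400 Bond=90.0905
V0=33.4402

Since d<R<u, set p* = (R−d)/(u−d) = 0.8961; price each node as the discounted p*-expectation of its children.
Terminal values V(2,·): V(2,0)=163.7800, V(2,1)=92.6320, V(2,2)=56.7788
(1,0): S=92.4000. Δ = (V_up−V_dn)/(S_up−S_dn) = (92.6320−163.7800)/(135.8280−64.6800) = -1.0000. V = [p*·92.6320 + (1−p*)·163.7800]/1.39 = 71.9597. B = V − Δ·S = 164.3597.
(1,1): S=194.0400. Δ = (V_up−V_dn)/(S_up−S_dn) = (56.7788−92.6320)/(285.2388−135.8280) = -0.2400. V = [p*·56.7788 + (1−p*)·92.6320]/1.39 = 43.5279. B = V − Δ·S = 90.0905.
(0,0): S=132.0000. Δ = (V_up−V_dn)/(S_up−S_dn) = (43.5279−71.9597)/(194.0400−92.4000) = -0.2797. V = [p*·43.5279 + (1−p*)·71.9597]/1.39 = 33.4402. B = V − Δ·S = 70.3646.
Each (Δ,B) replicates both successor values, so the strategy is self-financing and V0 is arbitrage-free.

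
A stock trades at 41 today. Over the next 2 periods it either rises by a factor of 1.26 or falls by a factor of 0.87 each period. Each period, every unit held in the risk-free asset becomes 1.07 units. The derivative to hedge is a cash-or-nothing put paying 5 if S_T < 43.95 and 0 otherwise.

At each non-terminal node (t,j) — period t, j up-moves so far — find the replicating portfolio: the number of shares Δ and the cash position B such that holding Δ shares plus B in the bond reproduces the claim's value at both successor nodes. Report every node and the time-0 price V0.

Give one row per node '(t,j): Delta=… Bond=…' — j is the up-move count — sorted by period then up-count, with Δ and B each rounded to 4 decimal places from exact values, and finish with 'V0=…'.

No-arbitrage ⇒ martingale measure with p* = (R−d)/(u−d) = 0.5128.
At expiry t=2: V(2,0)=5.0000, V(2,1)=0.0000, V(2,2)=0.0000
  t=1,j=0: stock 35.6700 → up 44.9442 (V=0.0000), down 31.0329 (V=5.0000). Price 2.2765; hedge Δ=-0.3594, bond B=15.0971.
  t=1,j=1: stock 51.6600 → up 65.0916 (V=0.0000), down 44.9442 (V=0.0000). Price 0.0000; hedge Δ=0.0000, bond B=0.0000.
  t=0,j=0: stock 41.0000 → up 51.6600 (V=0.0000), down 35.6700 (V=2.2765). Price 1.0365; hedge Δ=-0.1424, bond B=6.8738.
The time-0 hedge costs 1.0365, which is the no-arbitrage price.

(0,0): Delta=-0.1424 Bond=6.8738
(1,0): Delta=-0.3594 Bond=15.0971
(1,1): Delta=0.0000 Bond=0.0000
V0=1.0365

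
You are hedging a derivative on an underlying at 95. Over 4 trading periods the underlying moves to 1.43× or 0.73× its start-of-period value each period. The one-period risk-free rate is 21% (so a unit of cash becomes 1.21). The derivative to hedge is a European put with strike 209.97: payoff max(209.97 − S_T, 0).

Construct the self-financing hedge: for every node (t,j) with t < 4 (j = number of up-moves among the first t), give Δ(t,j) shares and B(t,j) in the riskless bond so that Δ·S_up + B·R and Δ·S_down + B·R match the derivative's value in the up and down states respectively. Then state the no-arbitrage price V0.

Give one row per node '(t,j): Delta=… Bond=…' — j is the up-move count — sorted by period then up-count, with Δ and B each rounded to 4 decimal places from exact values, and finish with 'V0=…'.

No-arbitrage ⇒ martingale measure with p* = (R−d)/(u−d) = 0.6857.
Terminal payoffs: V(4,0)=182.9917, V(4,1)=157.1220, V(4,2)=106.4459, V(4,3)=7.1762, V(4,4)=0.0000
(3,0): S=36.9566. Δ = (V_up−V_dn)/(S_up−S_dn) = (157.1220−182.9917)/(52.8480−26.9783) = -1.0000. V = [p*·157.1220 + (1−p*)·182.9917]/1.21 = 136.5723. B = V − Δ·S = 173.5289.
(3,1): S=72.3945. Δ = (V_up−V_dn)/(S_up−S_dn) = (106.4459−157.1220)/(103.5241−52.8480) = -1.0000. V = [p*·106.4459 + (1−p*)·157.1220]/1.21 = 101.1345. B = V − Δ·S = 173.5289.
(3,2): S=141.8138. Δ = (V_up−V_dn)/(S_up−S_dn) = (7.1762−106.4459)/(202.7938−103.5241) = -1.0000. V = [p*·7.1762 + (1−p*)·106.4459]/1.21 = 31.7151. B = V − Δ·S = 173.5289.
(3,3): S=277.7997. Δ = (V_up−V_dn)/(S_up−S_dn) = (0.0000−7.1762)/(397.2535−202.7938) = -0.0369. V = [p*·0.0000 + (1−p*)·7.1762]/1.21 = 1.8640. B = V − Δ·S = 12.1157.
(2,0): S=50.6255. Δ = (V_up−V_dn)/(S_up−S_dn) = (101.1345−136.5723)/(72.3945−36.9566) = -1.0000. V = [p*·101.1345 + (1−p*)·136.5723]/1.21 = 92.7868. B = V − Δ·S = 143.4123.
(2,1): S=99.1705. Δ = (V_up−V_dn)/(S_up−S_dn) = (31.7151−101.1345)/(141.8138−72.3945) = -1.0000. V = [p*·31.7151 + (1−p*)·101.1345]/1.21 = 44.2418. B = V − Δ·S = 143.4123.
(2,2): S=194.2655. Δ = (V_up−V_dn)/(S_up−S_dn) = (1.8640−31.7151)/(277.7997−141.8138) = -0.2195. V = [p*·1.8640 + (1−p*)·31.7151]/1.21 = 9.2940. B = V − Δ·S = 51.9385.
(1,0): S=69.3500. Δ = (V_up−V_dn)/(S_up−S_dn) = (44.2418−92.7868)/(99.1705−50.6255) = -1.0000. V = [p*·44.2418 + (1−p*)·92.7868]/1.21 = 49.1726. B = V − Δ·S = 118.5226.
(1,1): S=135.8500. Δ = (V_up−V_dn)/(S_up−S_dn) = (9.2940−44.2418)/(194.2655−99.1705) = -0.3675. V = [p*·9.2940 + (1−p*)·44.2418]/1.21 = 16.7584. B = V − Δ·S = 66.6838.
(0,0): S=95.0000. Δ = (V_up−V_dn)/(S_up−S_dn) = (16.7584−49.1726)/(135.8500−69.3500) = -0.4874. V = [p*·16.7584 + (1−p*)·49.1726]/1.21 = 22.2692. B = V − Δ·S = 68.5752.
The time-0 hedge costs 22.2692, which is the no-arbitrage price.

(0,0): Delta=-0.4874 Bond=68.5752
(1,0): Delta=-1.0000 Bond=118.5226
(1,1): Delta=-0.3675 Bond=66.6838
(2,0): Delta=-1.0000 Bond=143.4123
(2,1): Delta=-1.0000 Bond=143.4123
(2,2): Delta=-0.2195 Bond=51.9385
(3,0): Delta=-1.0000 Bond=173.5289
(3,1): Delta=-1.0000 Bond=173.5289
(3,2): Delta=-1.0000 Bond=173.5289
(3,3): Delta=-0.0369 Bond=12.1157
V0=22.2692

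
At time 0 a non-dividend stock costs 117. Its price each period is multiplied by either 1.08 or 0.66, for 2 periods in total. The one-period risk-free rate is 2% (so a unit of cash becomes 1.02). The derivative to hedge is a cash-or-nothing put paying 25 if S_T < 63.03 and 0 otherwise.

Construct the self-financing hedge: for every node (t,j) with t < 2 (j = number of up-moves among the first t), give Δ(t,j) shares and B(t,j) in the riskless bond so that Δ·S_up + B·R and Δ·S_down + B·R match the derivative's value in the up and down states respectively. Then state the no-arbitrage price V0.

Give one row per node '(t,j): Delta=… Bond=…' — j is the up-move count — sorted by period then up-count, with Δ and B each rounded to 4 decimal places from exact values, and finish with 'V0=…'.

Under the risk-neutral measure, an up-move has probability p* = (R−d)/(u−d) = 0.8571 and values discount at R = 1.02.
Terminal values V(2,·): V(2,0)=25.0000, V(2,1)=0.0000, V(2,2)=0.0000
Node (1,0) S=77.2200: V=(p*·0.0000+(1−p*)·25.0000)/1.02=3.5014; Δ=(0.0000−25.0000)/(83.3976−50.9652)=-0.7708; B=V−Δ·S=63.0252
Node (1,1) S=126.3600: V=(p*·0.0000+(1−p*)·0.0000)/1.02=0.0000; Δ=(0.0000−0.0000)/(136.4688−83.3976)=0.0000; B=V−Δ·S=0.0000
Node (0,0) S=117.0000: V=(p*·0.0000+(1−p*)·3.5014)/1.02=0.4904; Δ=(0.0000−3.5014)/(126.3600−77.2200)=-0.0713; B=V−Δ·S=8.8271
Each (Δ,B) replicates both successor values, so the strategy is self-financing and V0 is arbitrage-free.

(0,0): Delta=-0.0713 Bond=8.8271
(1,0): Delta=-0.7708 Bond=63.0252
(1,1): Delta=0.0000 Bond=0.0000
V0=0.4904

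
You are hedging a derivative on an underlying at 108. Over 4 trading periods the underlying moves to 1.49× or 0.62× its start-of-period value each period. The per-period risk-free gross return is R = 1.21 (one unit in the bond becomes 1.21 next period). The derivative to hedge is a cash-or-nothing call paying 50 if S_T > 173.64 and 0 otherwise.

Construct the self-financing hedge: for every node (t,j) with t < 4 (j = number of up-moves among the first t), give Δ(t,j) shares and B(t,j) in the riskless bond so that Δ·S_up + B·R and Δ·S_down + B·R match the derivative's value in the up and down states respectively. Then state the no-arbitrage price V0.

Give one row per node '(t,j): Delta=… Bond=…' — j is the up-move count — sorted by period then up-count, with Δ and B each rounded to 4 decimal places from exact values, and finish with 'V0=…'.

Under the risk-neutral measure, an up-move has probability p* = (R−d)/(u−d) = 0.6782 and values discount at R = 1.21.
Terminal values V(4,·): V(4,0)=0.0000, V(4,1)=0.0000, V(4,2)=0.0000, V(4,3)=50.0000, V(4,4)=50.0000
Node (3,0) S=25.7394: V=(p*·0.0000+(1−p*)·0.0000)/1.21=0.0000; Δ=(0.0000−0.0000)/(38.3517−15.9584)=0.0000; B=V−Δ·S=0.0000
Node (3,1) S=61.8576: V=(p*·0.0000+(1−p*)·0.0000)/1.21=0.0000; Δ=(0.0000−0.0000)/(92.1679−38.3517)=0.0000; B=V−Δ·S=0.0000
Node (3,2) S=148.6579: V=(p*·50.0000+(1−p*)·0.0000)/1.21=28.0232; Δ=(50.0000−0.0000)/(221.5003−92.1679)=0.3866; B=V−Δ·S=-29.4481
Node (3,3) S=357.2585: V=(p*·50.0000+(1−p*)·50.0000)/1.21=41.3223; Δ=(50.0000−50.0000)/(532.3152−221.5003)=0.0000; B=V−Δ·S=41.3223
Node (2,0) S=41.5152: V=(p*·0.0000+(1−p*)·0.0000)/1.21=0.0000; Δ=(0.0000−0.0000)/(61.8576−25.7394)=0.0000; B=V−Δ·S=0.0000
Node (2,1) S=99.7704: V=(p*·28.0232+(1−p*)·0.0000)/1.21=15.7060; Δ=(28.0232−0.0000)/(148.6579−61.8576)=0.3228; B=V−Δ·S=-16.5046
Node (2,2) S=239.7708: V=(p*·41.3223+(1−p*)·28.0232)/1.21=30.6133; Δ=(41.3223−28.0232)/(357.2585−148.6579)=0.0638; B=V−Δ·S=15.3270
Node (1,0) S=66.9600: V=(p*·15.7060+(1−p*)·0.0000)/1.21=8.8026; Δ=(15.7060−0.0000)/(99.7704−41.5152)=0.2696; B=V−Δ·S=-9.2502
Node (1,1) S=160.9200: V=(p*·30.6133+(1−p*)·15.7060)/1.21=21.3352; Δ=(30.6133−15.7060)/(239.7708−99.7704)=0.1065; B=V−Δ·S=4.2003
Node (0,0) S=108.0000: V=(p*·21.3352+(1−p*)·8.8026)/1.21=14.2989; Δ=(21.3352−8.8026)/(160.9200−66.9600)=0.1334; B=V−Δ·S=-0.1063
Check: Δ(0,0)·S0 + B(0,0) = 14.2989 = V0.

(0,0): Delta=0.1334 Bond=-0.1063
(1,0): Delta=0.2696 Bond=-9.2502
(1,1): Delta=0.1065 Bond=4.2003
(2,0): Delta=0.0000 Bond=0.0000
(2,1): Delta=0.3228 Bond=-16.5046
(2,2): Delta=0.0638 Bond=15.3270
(3,0): Delta=0.0000 Bond=0.0000
(3,1): Delta=0.0000 Bond=0.0000
(3,2): Delta=0.3866 Bond=-29.4481
(3,3): Delta=0.0000 Bond=41.3223
V0=14.2989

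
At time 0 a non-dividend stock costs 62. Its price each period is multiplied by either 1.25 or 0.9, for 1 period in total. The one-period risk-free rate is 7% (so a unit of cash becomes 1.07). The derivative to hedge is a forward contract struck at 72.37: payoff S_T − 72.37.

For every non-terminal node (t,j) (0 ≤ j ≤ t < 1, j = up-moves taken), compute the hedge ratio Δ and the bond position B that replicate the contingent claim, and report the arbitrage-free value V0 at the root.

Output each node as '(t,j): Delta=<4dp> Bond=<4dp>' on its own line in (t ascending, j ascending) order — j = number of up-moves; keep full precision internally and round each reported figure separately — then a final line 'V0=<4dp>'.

Since d<R<u, set p* = (R−d)/(u−d) = 0.4857; price each node as the discounted p*-expectation of its children.
Payoff layer (t=1): V(1,0)=-16.5700, V(1,1)=5.1300
(0,0): S=62.0000. Δ = (V_up−V_dn)/(S_up−S_dn) = (5.1300−-16.5700)/(77.5000−55.8000) = 1.0000. V = [p*·5.1300 + (1−p*)·-16.5700]/1.07 = -5.6355. B = V − Δ·S = -67.6355.
Check: Δ(0,0)·S0 + B(0,0) = -5.6355 = V0.

(0,0): Delta=1.0000 Bond=-67.6355
V0=-5.6355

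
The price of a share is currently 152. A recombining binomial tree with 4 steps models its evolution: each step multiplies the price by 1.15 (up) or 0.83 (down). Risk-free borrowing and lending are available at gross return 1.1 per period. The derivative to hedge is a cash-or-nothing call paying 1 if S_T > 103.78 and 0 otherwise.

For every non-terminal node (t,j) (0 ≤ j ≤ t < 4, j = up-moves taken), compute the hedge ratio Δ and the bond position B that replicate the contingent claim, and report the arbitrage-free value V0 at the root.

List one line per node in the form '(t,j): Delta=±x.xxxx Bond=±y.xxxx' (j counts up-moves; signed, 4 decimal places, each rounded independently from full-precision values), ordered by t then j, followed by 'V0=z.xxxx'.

Risk-neutral probability p* = (R−d)/(u−d) = (1.1−0.83)/(1.15−0.83) = 0.8438.
Payoff layer (t=4): V(4,0)=0.0000, V(4,1)=0.0000, V(4,2)=1.0000, V(4,3)=1.0000, V(4,4)=1.0000
(3,0): S=86.9116. Δ = (V_up−V_dn)/(S_up−S_dn) = (0.0000−0.0000)/(99.9484−72.1366) = 0.0000. V = [p*·0.0000 + (1−p*)·0.0000]/1.1 = 0.0000. B = V − Δ·S = 0.0000.
(3,1): S=120.4197. Δ = (V_up−V_dn)/(S_up−S_dn) = (1.0000−0.0000)/(138.4827−99.9484) = 0.0260. V = [p*·1.0000 + (1−p*)·0.0000]/1.1 = 0.7670. B = V − Δ·S = -2.3580.
(3,2): S=166.8466. Δ = (V_up−V_dn)/(S_up−S_dn) = (1.0000−1.0000)/(191.8736−138.4827) = 0.0000. V = [p*·1.0000 + (1−p*)·1.0000]/1.1 = 0.9091. B = V − Δ·S = 0.9091.
(3,3): S=231.1730. Δ = (V_up−V_dn)/(S_up−S_dn) = (1.0000−1.0000)/(265.8489−191.8736) = 0.0000. V = [p*·1.0000 + (1−p*)·1.0000]/1.1 = 0.9091. B = V − Δ·S = 0.9091.
(2,0): S=104.7128. Δ = (V_up−V_dn)/(S_up−S_dn) = (0.7670−0.0000)/(120.4197−86.9116) = 0.0229. V = [p*·0.7670 + (1−p*)·0.0000]/1.1 = 0.5884. B = V − Δ·S = -1.8087.
(2,1): S=145.0840. Δ = (V_up−V_dn)/(S_up−S_dn) = (0.9091−0.7670)/(166.8466−120.4197) = 0.0031. V = [p*·0.9091 + (1−p*)·0.7670]/1.1 = 0.8063. B = V − Δ·S = 0.3624.
(2,2): S=201.0200. Δ = (V_up−V_dn)/(S_up−S_dn) = (0.9091−0.9091)/(231.1730−166.8466) = 0.0000. V = [p*·0.9091 + (1−p*)·0.9091]/1.1 = 0.8264. B = V − Δ·S = 0.8264.
(1,0): S=126.1600. Δ = (V_up−V_dn)/(S_up−S_dn) = (0.8063−0.5884)/(145.0840−104.7128) = 0.0054. V = [p*·0.8063 + (1−p*)·0.5884]/1.1 = 0.7020. B = V − Δ·S = 0.0210.
(1,1): S=174.8000. Δ = (V_up−V_dn)/(S_up−S_dn) = (0.8264−0.8063)/(201.0200−145.0840) = 0.0004. V = [p*·0.8264 + (1−p*)·0.8063]/1.1 = 0.7484. B = V − Δ·S = 0.6854.
(0,0): S=152.0000. Δ = (V_up−V_dn)/(S_up−S_dn) = (0.7484−0.7020)/(174.8000−126.1600) = 0.0010. V = [p*·0.7484 + (1−p*)·0.7020]/1.1 = 0.6738. B = V − Δ·S = 0.5287.
Root portfolio cost Δ·152+B reproduces V0=0.6738.

(0,0): Delta=0.0010 Bond=0.5287
(1,0): Delta=0.0054 Bond=0.0210
(1,1): Delta=0.0004 Bond=0.6854
(2,0): Delta=0.0229 Bond=-1.8087
(2,1): Delta=0.0031 Bond=0.3624
(2,2): Delta=0.0000 Bond=0.8264
(3,0): Delta=0.0000 Bond=0.0000
(3,1): Delta=0.0260 Bond=-2.3580
(3,2): Delta=0.0000 Bond=0.9091
(3,3): Delta=0.0000 Bond=0.9091
V0=0.6738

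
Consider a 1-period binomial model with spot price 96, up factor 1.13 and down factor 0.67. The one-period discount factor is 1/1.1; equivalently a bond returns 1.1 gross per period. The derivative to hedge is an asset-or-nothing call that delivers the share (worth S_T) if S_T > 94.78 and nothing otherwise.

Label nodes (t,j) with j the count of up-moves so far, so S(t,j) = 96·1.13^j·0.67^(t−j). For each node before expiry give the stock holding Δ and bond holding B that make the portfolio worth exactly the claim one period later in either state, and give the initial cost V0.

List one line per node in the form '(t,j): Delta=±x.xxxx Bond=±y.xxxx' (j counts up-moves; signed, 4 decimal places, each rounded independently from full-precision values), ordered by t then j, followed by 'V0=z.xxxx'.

No-arbitrage ⇒ martingale measure with p* = (R−d)/(u−d) = 0.9348.
At expiry t=1: V(1,0)=0.0000, V(1,1)=108.4800
Node (0,0) S=96.0000: V=(p*·108.4800+(1−p*)·0.0000)/1.1=92.1866; Δ=(108.4800−0.0000)/(108.4800−64.3200)=2.4565; B=V−Δ·S=-143.6395
The time-0 hedge costs 92.1866, which is the no-arbitrage price.

(0,0): Delta=2.4565 Bond=-143.6395
V0=92.1866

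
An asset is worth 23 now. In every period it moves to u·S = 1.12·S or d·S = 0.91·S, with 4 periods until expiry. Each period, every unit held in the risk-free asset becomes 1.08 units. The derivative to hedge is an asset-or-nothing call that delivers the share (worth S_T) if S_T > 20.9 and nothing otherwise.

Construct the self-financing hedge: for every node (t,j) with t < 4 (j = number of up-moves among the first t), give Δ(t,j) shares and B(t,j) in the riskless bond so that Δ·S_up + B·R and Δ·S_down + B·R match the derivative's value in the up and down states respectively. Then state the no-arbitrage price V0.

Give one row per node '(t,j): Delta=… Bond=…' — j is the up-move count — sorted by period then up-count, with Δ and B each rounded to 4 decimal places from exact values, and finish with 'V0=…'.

(0,0): Delta=1.2770 Bond=-6.7051
(1,0): Delta=2.1419 Bond=-25.3453
(1,1): Delta=1.1116 Bond=-2.9818
(2,0): Delta=4.4774 Bond=-71.8540
(2,1): Delta=1.6955 Bond=-16.9068
(2,2): Delta=1.0000 Bond=0.0000
(3,0): Delta=0.0000 Bond=0.0000
(3,1): Delta=5.3333 Bond=-95.8617
(3,2): Delta=1.0000 Bond=0.0000
(3,3): Delta=1.0000 Bond=0.0000
V0=22.6654

The replicating-portfolio and risk-neutral prices coincide; use p* = (1.08−0.91)/(1.12−0.91) = 0.8095 for the latter.
At expiry t=4: V(4,0)=0.0000, V(4,1)=0.0000, V(4,2)=23.8917, V(4,3)=29.4051, V(4,4)=36.1909
Node (3,0) S=17.3321: V=(p*·0.0000+(1−p*)·0.0000)/1.08=0.0000; Δ=(0.0000−0.0000)/(19.4120−15.7722)=0.0000; B=V−Δ·S=0.0000
Node (3,1) S=21.3319: V=(p*·23.8917+(1−p*)·0.0000)/1.08=17.9082; Δ=(23.8917−0.0000)/(23.8917−19.4120)=5.3333; B=V−Δ·S=-95.8617
Node (3,2) S=26.2546: V=(p*·29.4051+(1−p*)·23.8917)/1.08=26.2546; Δ=(29.4051−23.8917)/(29.4051−23.8917)=1.0000; B=V−Δ·S=0.0000
Node (3,3) S=32.3133: V=(p*·36.1909+(1−p*)·29.4051)/1.08=32.3133; Δ=(36.1909−29.4051)/(36.1909−29.4051)=1.0000; B=V−Δ·S=0.0000
Node (2,0) S=19.0463: V=(p*·17.9082+(1−p*)·0.0000)/1.08=13.4233; Δ=(17.9082−0.0000)/(21.3319−17.3321)=4.4774; B=V−Δ·S=-71.8540
Node (2,1) S=23.4416: V=(p*·26.2546+(1−p*)·17.9082)/1.08=22.8378; Δ=(26.2546−17.9082)/(26.2546−21.3319)=1.6955; B=V−Δ·S=-16.9068
Node (2,2) S=28.8512: V=(p*·32.3133+(1−p*)·26.2546)/1.08=28.8512; Δ=(32.3133−26.2546)/(32.3133−26.2546)=1.0000; B=V−Δ·S=0.0000
Node (1,0) S=20.9300: V=(p*·22.8378+(1−p*)·13.4233)/1.08=19.4857; Δ=(22.8378−13.4233)/(23.4416−19.0463)=2.1419; B=V−Δ·S=-25.3453
Node (1,1) S=25.7600: V=(p*·28.8512+(1−p*)·22.8378)/1.08=25.6535; Δ=(28.8512−22.8378)/(28.8512−23.4416)=1.1116; B=V−Δ·S=-2.9818
Node (0,0) S=23.0000: V=(p*·25.6535+(1−p*)·19.4857)/1.08=22.6654; Δ=(25.6535−19.4857)/(25.7600−20.9300)=1.2770; B=V−Δ·S=-6.7051
Check: Δ(0,0)·S0 + B(0,0) = 22.6654 = V0.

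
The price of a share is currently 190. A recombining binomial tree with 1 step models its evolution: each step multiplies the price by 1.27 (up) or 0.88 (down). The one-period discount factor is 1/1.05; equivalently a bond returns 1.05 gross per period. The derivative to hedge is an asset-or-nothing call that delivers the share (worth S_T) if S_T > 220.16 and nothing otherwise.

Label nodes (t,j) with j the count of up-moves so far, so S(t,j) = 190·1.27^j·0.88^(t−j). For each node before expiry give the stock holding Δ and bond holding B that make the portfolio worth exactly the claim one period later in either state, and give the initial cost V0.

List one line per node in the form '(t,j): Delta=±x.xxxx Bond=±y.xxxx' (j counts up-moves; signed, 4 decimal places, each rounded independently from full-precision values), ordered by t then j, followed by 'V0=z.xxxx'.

(0,0): Delta=3.2564 Bond=-518.5446
V0=100.1734

Under the risk-neutral measure, an up-move has probability p* = (R−d)/(u−d) = 0.4359 and values discount at R = 1.05.
Terminal payoffs: V(1,0)=0.0000, V(1,1)=241.3000
(0,0): S=190.0000. Δ = (V_up−V_dn)/(S_up−S_dn) = (241.3000−0.0000)/(241.3000−167.2000) = 3.2564. V = [p*·241.3000 + (1−p*)·0.0000]/1.05 = 100.1734. B = V − Δ·S = -518.5446.
Each (Δ,B) replicates both successor values, so the strategy is self-financing and V0 is arbitrage-free.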